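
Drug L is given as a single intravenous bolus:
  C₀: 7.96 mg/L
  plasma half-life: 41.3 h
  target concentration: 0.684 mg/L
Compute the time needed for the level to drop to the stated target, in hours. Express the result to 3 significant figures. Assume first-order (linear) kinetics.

k = ln2 / t½ = 0.693147 / 41.3 = 0.01678 h⁻¹
t = ln(C₀ / C) / k = ln(7.960 / 0.684) / 0.01678
  = ln(11.64) / 0.01678 = 2.454 / 0.01678 = 146.2 h

146 h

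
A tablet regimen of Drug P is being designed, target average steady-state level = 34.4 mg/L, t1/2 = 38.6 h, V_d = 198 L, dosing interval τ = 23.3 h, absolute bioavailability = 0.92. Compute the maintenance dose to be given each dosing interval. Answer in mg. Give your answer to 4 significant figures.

3098 mg

k = ln2 / t½ = 0.693147 / 38.6 = 0.01796 h⁻¹
CL = k × Vd = 0.01796 × 198 = 3.556 L/h
At steady state, F × (Dose/τ) = Css × CL.
Dose = Css × CL × τ / F = 34.4 × 3.556 × 23.3 / 0.92 = 3098 mg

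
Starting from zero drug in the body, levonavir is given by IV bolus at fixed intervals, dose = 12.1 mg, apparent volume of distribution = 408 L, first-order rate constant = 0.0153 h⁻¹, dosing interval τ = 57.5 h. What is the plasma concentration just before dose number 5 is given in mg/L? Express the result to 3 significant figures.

0.0204 mg/L

C₀ per dose = Dose / Vd = 12.1 / 408 = 0.02966 mg/L
Fraction remaining after one interval: r = e^(−kτ) = e^(−0.01530 × 57.5) = 0.4149
Before dose 5, 4 doses have been given (aged 1τ, 2τ, 3τ, 4τ).
C_trough = C₀ × (r + r² + … + r^4) = C₀ × r(1−r^4)/(1−r)
        = 0.02966 × 0.4149 × (1 − 0.02963) / (1 − 0.4149) = 0.02041 mg/L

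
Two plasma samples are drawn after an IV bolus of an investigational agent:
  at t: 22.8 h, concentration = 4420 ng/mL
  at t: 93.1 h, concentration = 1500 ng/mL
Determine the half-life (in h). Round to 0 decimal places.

45 h

k = ln(C₁/C₂) / (t₂ − t₁) = ln(4420/1500) / (93.1 − 22.8)
  = 1.081 / 70.30 = 0.01538 h⁻¹
t½ = ln2 / k = 0.693147 / 0.01538 = 45.07 h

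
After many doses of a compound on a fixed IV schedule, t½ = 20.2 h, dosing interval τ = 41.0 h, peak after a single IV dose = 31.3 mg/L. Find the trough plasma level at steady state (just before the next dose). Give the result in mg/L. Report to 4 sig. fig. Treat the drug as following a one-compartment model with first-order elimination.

k = ln2 / t½ = 0.693147 / 20.2 = 0.03431 h⁻¹
e^(−kτ) = e^(−0.03431 × 41.0) = 0.2449
Accumulation ratio R = 1 / (1 − e^(−kτ)) = 1 / (1 − 0.2449) = 1.324
Steady-state trough = C₀ × R × e^(−kτ) = 31.3 × 1.324 × 0.2449 = 10.15 mg/L

10.15 mg/L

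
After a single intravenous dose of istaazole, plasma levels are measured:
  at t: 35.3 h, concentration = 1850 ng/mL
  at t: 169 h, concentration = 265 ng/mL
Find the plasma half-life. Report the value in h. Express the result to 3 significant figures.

k = ln(C₁/C₂) / (t₂ − t₁) = ln(1850/265) / (169 − 35.3)
  = 1.943 / 133.7 = 0.01453 h⁻¹
t½ = ln2 / k = 0.693147 / 0.01453 = 47.70 h

47.7 h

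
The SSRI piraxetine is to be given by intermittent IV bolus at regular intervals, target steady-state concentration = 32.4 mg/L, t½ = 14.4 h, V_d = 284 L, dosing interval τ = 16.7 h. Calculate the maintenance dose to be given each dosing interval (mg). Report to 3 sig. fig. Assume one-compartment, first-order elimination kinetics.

k = ln2 / t½ = 0.693147 / 14.4 = 0.04814 h⁻¹
CL = k × Vd = 0.04814 × 284 = 13.67 L/h
At steady state, Dose/τ = Css × CL.
Dose = Css × CL × τ = 32.4 × 13.67 × 16.7 = 7397 mg

7400 mg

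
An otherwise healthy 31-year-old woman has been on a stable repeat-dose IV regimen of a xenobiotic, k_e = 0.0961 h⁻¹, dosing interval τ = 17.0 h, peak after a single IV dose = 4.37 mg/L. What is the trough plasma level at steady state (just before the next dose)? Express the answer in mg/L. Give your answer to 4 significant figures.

1.060 mg/L

e^(−kτ) = e^(−0.09610 × 17.0) = 0.1952
Accumulation ratio R = 1 / (1 − e^(−kτ)) = 1 / (1 − 0.1952) = 1.243
Steady-state trough = C₀ × R × e^(−kτ) = 4.37 × 1.243 × 0.1952 = 1.060 mg/L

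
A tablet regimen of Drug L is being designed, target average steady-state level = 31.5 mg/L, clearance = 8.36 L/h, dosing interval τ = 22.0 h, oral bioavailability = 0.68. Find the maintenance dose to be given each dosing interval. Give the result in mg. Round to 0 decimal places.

At steady state, F × (Dose/τ) = Css × CL.
Dose = Css × CL × τ / F = 31.5 × 8.360 × 22.0 / 0.68 = 8520 mg

8520 mg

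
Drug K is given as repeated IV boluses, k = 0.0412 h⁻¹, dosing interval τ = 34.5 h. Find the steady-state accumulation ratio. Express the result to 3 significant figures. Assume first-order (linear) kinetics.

1.32

e^(−kτ) = e^(−0.04120 × 34.5) = 0.2414
Accumulation ratio R = 1 / (1 − e^(−kτ)) = 1 / (1 − 0.2414) = 1.318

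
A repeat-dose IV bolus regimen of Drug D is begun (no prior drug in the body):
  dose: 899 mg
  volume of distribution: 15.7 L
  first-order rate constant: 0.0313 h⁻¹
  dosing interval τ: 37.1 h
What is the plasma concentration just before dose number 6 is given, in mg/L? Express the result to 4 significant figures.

26.02 mg/L

C₀ per dose = Dose / Vd = 899 / 15.7 = 57.26 mg/L
Fraction remaining after one interval: r = e^(−kτ) = e^(−0.03130 × 37.1) = 0.3131
Before dose 6, 5 doses have been given (aged 1τ, 2τ, 3τ, 4τ, 5τ).
C_trough = C₀ × (r + r² + … + r^5) = C₀ × r(1−r^5)/(1−r)
        = 57.26 × 0.3131 × (1 − 0.003009) / (1 − 0.3131) = 26.02 mg/L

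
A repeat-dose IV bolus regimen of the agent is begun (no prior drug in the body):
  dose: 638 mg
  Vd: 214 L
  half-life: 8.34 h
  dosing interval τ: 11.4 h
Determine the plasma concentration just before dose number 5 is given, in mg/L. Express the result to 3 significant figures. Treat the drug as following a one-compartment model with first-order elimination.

1.85 mg/L

C₀ per dose = Dose / Vd = 638 / 214 = 2.981 mg/L
k = ln2 / t½ = 0.693147 / 8.34 = 0.08311 h⁻¹
Fraction remaining after one interval: r = e^(−kτ) = e^(−0.08311 × 11.4) = 0.3877
Before dose 5, 4 doses have been given (aged 1τ, 2τ, 3τ, 4τ).
C_trough = C₀ × (r + r² + … + r^4) = C₀ × r(1−r^4)/(1−r)
        = 2.981 × 0.3877 × (1 − 0.02259) / (1 − 0.3877) = 1.845 mg/L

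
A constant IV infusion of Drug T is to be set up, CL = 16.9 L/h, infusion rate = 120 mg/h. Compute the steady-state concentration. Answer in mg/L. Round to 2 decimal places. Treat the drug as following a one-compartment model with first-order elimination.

7.10 mg/L

At steady state Css = R₀ / CL = 120 / 16.90 = 7.101 mg/L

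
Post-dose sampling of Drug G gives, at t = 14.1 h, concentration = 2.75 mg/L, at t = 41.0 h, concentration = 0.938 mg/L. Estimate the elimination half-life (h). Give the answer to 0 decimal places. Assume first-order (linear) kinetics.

17 h

k = ln(C₁/C₂) / (t₂ − t₁) = ln(2.75/0.938) / (41.0 − 14.1)
  = 1.076 / 26.90 = 0.04000 h⁻¹
t½ = ln2 / k = 0.693147 / 0.04000 = 17.33 h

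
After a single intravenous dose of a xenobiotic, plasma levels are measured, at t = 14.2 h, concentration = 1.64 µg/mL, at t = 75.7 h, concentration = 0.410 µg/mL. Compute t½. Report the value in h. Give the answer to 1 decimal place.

k = ln(C₁/C₂) / (t₂ − t₁) = ln(1.64/0.410) / (75.7 − 14.2)
  = 1.386 / 61.50 = 0.02254 h⁻¹
t½ = ln2 / k = 0.693147 / 0.02254 = 30.75 h

30.8 h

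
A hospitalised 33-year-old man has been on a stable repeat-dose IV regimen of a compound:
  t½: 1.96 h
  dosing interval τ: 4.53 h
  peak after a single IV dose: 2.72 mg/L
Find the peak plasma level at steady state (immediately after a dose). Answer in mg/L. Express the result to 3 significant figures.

3.41 mg/L

k = ln2 / t½ = 0.693147 / 1.96 = 0.3536 h⁻¹
e^(−kτ) = e^(−0.3536 × 4.53) = 0.2015
Accumulation ratio R = 1 / (1 − e^(−kτ)) = 1 / (1 − 0.2015) = 1.252
Steady-state peak = C₀ × R = 2.72 × 1.252 = 3.405 mg/L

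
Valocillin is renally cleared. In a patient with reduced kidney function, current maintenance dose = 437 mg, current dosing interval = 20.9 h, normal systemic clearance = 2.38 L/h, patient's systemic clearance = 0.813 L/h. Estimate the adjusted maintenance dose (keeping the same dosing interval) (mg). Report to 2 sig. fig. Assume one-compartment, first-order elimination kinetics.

150 mg

To keep the same average steady-state level, dosing rate must scale with clearance.
CL ratio = 0.813 / 2.38 = 0.3416
New dose (same interval) = 437 × 0.3416 = 149.3 mg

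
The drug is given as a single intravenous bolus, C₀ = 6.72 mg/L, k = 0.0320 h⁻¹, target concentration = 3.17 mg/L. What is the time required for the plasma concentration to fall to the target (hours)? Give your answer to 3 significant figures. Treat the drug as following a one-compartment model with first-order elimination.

t = ln(C₀ / C) / k = ln(6.720 / 3.17) / 0.03200
  = ln(2.120) / 0.03200 = 0.7514 / 0.03200 = 23.48 h

23.5 h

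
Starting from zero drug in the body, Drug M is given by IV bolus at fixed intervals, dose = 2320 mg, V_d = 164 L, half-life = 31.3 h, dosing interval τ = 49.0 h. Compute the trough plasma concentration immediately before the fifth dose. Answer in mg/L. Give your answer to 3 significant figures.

7.12 mg/L

C₀ per dose = Dose / Vd = 2320 / 164 = 14.15 mg/L
k = ln2 / t½ = 0.693147 / 31.3 = 0.02215 h⁻¹
Fraction remaining after one interval: r = e^(−kτ) = e^(−0.02215 × 49.0) = 0.3378
Before dose 5, 4 doses have been given (aged 1τ, 2τ, 3τ, 4τ).
C_trough = C₀ × (r + r² + … + r^4) = C₀ × r(1−r^4)/(1−r)
        = 14.15 × 0.3378 × (1 − 0.01302) / (1 − 0.3378) = 7.124 mg/L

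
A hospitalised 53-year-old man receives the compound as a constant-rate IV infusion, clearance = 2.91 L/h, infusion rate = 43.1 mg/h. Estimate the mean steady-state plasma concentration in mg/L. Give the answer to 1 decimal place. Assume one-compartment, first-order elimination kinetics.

14.8 mg/L

At steady state Css = R₀ / CL = 43.1 / 2.910 = 14.81 mg/L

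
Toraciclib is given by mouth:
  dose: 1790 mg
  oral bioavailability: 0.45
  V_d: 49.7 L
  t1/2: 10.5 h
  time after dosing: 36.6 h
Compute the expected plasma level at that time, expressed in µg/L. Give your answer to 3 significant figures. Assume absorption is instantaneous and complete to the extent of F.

Amount reaching circulation = F × Dose = 0.45 × 1790 = 805.5 mg
C₀ = F·Dose / Vd = 805.5 / 49.7 = 16.21 mg/L
k = ln2 / t½ = 0.693147 / 10.5 = 0.06601 h⁻¹
C = C₀ · e^(−k·t) = 16.21 × e^(−0.06601 × 36.6)
  = 16.21 × 0.08928 = 1.447 mg/L
Convert: 1.447 mg/L × 1000 = 1447 µg/L

1450 µg/L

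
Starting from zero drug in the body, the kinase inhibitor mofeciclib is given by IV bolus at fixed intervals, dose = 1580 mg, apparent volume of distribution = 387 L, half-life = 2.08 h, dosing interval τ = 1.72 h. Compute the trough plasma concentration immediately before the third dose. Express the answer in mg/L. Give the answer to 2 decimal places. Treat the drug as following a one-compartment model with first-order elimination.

3.60 mg/L

C₀ per dose = Dose / Vd = 1580 / 387 = 4.083 mg/L
k = ln2 / t½ = 0.693147 / 2.08 = 0.3332 h⁻¹
Fraction remaining after one interval: r = e^(−kτ) = e^(−0.3332 × 1.72) = 0.5638
Before dose 3, 2 doses have been given (aged 1τ, 2τ).
C_trough = C₀ × (r + r²) = 4.083 × (0.5638 + 0.3179) = 3.600 mg/L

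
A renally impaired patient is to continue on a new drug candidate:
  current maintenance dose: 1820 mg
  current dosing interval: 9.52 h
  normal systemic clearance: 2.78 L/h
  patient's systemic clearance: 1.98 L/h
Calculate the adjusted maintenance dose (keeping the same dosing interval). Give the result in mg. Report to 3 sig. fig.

1300 mg

To keep the same average steady-state level, dosing rate must scale with clearance.
CL ratio = 1.98 / 2.78 = 0.7122
New dose (same interval) = 1820 × 0.7122 = 1296 mg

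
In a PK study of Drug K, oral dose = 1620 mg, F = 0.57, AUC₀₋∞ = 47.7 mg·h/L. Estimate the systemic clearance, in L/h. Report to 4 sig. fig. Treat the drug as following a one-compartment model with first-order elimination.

19.36 L/h

CL = F·Dose / AUC = 0.57 × 1620 / 47.7 = 19.36 L/h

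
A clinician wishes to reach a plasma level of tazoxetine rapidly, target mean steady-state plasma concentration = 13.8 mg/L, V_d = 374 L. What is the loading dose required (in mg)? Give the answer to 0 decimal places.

LD = Css × Vd = 13.8 × 374 = 5161 mg

5161 mg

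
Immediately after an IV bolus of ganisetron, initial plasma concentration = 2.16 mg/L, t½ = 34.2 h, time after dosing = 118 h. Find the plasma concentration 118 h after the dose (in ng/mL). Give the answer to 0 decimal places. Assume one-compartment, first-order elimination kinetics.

k = ln2 / t½ = 0.693147 / 34.2 = 0.02027 h⁻¹
C = C₀ · e^(−k·t) = 2.160 × e^(−0.02027 × 118)
  = 2.160 × 0.09146 = 0.1976 mg/L
Convert: 0.1976 mg/L × 1000 = 197.6 ng/mL

198 ng/mL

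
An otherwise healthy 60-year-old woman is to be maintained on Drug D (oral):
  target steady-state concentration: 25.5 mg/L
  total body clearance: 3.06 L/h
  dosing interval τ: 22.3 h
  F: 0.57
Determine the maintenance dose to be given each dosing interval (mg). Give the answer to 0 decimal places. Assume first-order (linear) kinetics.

3053 mg

At steady state, F × (Dose/τ) = Css × CL.
Dose = Css × CL × τ / F = 25.5 × 3.060 × 22.3 / 0.57 = 3053 mg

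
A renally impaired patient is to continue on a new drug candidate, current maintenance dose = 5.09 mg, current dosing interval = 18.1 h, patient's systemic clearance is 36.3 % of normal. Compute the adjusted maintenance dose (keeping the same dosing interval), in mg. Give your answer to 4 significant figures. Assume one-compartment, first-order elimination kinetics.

To keep the same average steady-state level, dosing rate must scale with clearance.
CL ratio = 36.3 / 100 = 0.3630
New dose (same interval) = 5.09 × 0.3630 = 1.848 mg

1.848 mg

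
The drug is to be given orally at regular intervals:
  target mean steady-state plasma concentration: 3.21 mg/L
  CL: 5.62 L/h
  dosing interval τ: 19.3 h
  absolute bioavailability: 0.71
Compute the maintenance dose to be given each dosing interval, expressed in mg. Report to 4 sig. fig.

490.4 mg

At steady state, F × (Dose/τ) = Css × CL.
Dose = Css × CL × τ / F = 3.21 × 5.620 × 19.3 / 0.71 = 490.4 mg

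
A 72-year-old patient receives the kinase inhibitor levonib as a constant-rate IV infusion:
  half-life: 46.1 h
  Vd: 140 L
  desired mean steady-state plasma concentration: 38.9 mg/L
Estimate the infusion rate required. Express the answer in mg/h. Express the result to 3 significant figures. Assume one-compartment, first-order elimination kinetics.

k = ln2 / t½ = 0.693147 / 46.1 = 0.01504 h⁻¹
CL = k × Vd = 0.01504 × 140 = 2.106 L/h
At steady state, infusion rate R₀ = Css × CL = 38.9 × 2.106 = 81.92 mg/h

81.9 mg/h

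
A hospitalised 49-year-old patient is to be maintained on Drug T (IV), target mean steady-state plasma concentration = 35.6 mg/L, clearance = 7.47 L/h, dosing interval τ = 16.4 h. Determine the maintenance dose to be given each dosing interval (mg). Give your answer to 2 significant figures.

4400 mg

At steady state, Dose/τ = Css × CL.
Dose = Css × CL × τ = 35.6 × 7.470 × 16.4 = 4361 mg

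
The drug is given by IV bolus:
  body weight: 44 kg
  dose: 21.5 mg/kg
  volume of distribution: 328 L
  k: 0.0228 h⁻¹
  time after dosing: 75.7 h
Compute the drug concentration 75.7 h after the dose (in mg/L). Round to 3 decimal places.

0.513 mg/L

Total dose = 21.5 × 44 = 946.0 mg
C₀ = Dose / Vd = 946.0 / 328 = 2.884 mg/L
C = C₀ · e^(−k·t) = 2.884 × e^(−0.02280 × 75.7)
  = 2.884 × 0.1780 = 0.5134 mg/L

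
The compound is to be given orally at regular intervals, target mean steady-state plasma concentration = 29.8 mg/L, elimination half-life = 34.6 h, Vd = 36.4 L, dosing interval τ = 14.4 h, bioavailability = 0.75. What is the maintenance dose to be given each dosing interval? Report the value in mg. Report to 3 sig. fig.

417 mg

k = ln2 / t½ = 0.693147 / 34.6 = 0.02003 h⁻¹
CL = k × Vd = 0.02003 × 36.4 = 0.7291 L/h
At steady state, F × (Dose/τ) = Css × CL.
Dose = Css × CL × τ / F = 29.8 × 0.7291 × 14.4 / 0.75 = 417.2 mg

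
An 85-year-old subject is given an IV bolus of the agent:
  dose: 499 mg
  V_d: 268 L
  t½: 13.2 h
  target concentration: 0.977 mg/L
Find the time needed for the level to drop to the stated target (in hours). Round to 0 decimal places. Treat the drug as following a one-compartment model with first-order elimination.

12 h

C₀ = Dose / Vd = 499.0 / 268 = 1.862 mg/L
k = ln2 / t½ = 0.693147 / 13.2 = 0.05251 h⁻¹
t = ln(C₀ / C) / k = ln(1.862 / 0.977) / 0.05251
  = ln(1.906) / 0.05251 = 0.6450 / 0.05251 = 12.28 h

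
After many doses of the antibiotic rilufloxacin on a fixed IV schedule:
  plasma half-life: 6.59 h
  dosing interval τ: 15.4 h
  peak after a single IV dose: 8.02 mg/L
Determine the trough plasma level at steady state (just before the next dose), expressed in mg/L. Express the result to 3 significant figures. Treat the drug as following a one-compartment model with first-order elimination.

k = ln2 / t½ = 0.693147 / 6.59 = 0.1052 h⁻¹
e^(−kτ) = e^(−0.1052 × 15.4) = 0.1979
Accumulation ratio R = 1 / (1 − e^(−kτ)) = 1 / (1 − 0.1979) = 1.247
Steady-state trough = C₀ × R × e^(−kτ) = 8.02 × 1.247 × 0.1979 = 1.979 mg/L

1.98 mg/L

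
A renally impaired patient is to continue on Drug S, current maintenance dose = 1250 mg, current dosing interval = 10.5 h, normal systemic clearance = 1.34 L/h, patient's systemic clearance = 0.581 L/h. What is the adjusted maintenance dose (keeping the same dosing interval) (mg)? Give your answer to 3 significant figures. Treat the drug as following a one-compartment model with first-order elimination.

To keep the same average steady-state level, dosing rate must scale with clearance.
CL ratio = 0.581 / 1.34 = 0.4336
New dose (same interval) = 1250 × 0.4336 = 542.0 mg

542 mg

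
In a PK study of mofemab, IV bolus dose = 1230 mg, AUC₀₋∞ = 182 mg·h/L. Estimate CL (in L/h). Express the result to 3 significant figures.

CL = Dose / AUC = 1230 / 182 = 6.758 L/h

6.76 L/h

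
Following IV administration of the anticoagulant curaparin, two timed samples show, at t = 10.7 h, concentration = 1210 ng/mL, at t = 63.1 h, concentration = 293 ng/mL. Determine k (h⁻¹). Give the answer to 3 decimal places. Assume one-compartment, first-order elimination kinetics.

k = ln(C₁/C₂) / (t₂ − t₁) = ln(1210/293) / (63.1 − 10.7)
  = 1.418 / 52.40 = 0.02706 h⁻¹

0.027 h⁻¹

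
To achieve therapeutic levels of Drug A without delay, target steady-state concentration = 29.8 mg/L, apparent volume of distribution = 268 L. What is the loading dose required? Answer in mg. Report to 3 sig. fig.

7990 mg

LD = Css × Vd = 29.8 × 268 = 7986 mg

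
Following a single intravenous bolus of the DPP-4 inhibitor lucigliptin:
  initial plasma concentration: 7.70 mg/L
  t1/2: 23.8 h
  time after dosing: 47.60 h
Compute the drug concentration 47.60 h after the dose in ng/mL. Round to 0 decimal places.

1925 ng/mL

k = ln2 / t½ = 0.693147 / 23.8 = 0.02912 h⁻¹
t / t½ = 47.60 / 23.8 = 2 half-lives
C = C₀ × (1/2)^2 = 7.700 × 0.2500 = 1.925 mg/L
Convert: 1.925 mg/L × 1000 = 1925 ng/mL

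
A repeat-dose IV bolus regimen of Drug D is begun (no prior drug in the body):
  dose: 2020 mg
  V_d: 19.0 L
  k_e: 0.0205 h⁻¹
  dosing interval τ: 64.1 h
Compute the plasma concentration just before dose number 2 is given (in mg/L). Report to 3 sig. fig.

C₀ per dose = Dose / Vd = 2020 / 19.0 = 106.3 mg/L
Fraction remaining after one interval: r = e^(−kτ) = e^(−0.02050 × 64.1) = 0.2687
Before dose 2, 1 dose has been given (aged 1τ).
C_trough = C₀ × r = 106.3 × 0.2687 = 28.56 mg/L

28.6 mg/L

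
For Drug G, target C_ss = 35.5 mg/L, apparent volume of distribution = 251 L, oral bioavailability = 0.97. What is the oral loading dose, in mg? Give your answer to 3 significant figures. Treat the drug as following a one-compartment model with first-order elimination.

LD = Css × Vd / F = 35.5 × 251 / 0.97 = 9186 mg

9190 mg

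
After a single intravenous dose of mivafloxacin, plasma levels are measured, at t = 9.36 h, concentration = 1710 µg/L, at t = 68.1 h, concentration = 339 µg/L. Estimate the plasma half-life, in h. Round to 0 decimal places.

k = ln(C₁/C₂) / (t₂ − t₁) = ln(1710/339) / (68.1 − 9.36)
  = 1.618 / 58.74 = 0.02755 h⁻¹
t½ = ln2 / k = 0.693147 / 0.02755 = 25.16 h

25 h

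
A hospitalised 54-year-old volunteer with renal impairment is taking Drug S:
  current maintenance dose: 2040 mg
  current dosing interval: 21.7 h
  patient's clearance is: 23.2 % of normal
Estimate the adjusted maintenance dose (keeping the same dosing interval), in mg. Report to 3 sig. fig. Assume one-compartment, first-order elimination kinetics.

To keep the same average steady-state level, dosing rate must scale with clearance.
CL ratio = 23.2 / 100 = 0.2320
New dose (same interval) = 2040 × 0.2320 = 473.3 mg

473 mg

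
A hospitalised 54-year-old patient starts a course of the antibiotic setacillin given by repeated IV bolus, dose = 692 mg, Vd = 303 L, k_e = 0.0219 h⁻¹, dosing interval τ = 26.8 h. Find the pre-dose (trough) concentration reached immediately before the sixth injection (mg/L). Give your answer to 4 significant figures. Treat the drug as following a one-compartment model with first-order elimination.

C₀ per dose = Dose / Vd = 692 / 303 = 2.284 mg/L
Fraction remaining after one interval: r = e^(−kτ) = e^(−0.02190 × 26.8) = 0.5560
Before dose 6, 5 doses have been given (aged 1τ, 2τ, 3τ, 4τ, 5τ).
C_trough = C₀ × (r + r² + … + r^5) = C₀ × r(1−r^5)/(1−r)
        = 2.284 × 0.5560 × (1 − 0.05313) / (1 − 0.5560) = 2.708 mg/L

2.708 mg/L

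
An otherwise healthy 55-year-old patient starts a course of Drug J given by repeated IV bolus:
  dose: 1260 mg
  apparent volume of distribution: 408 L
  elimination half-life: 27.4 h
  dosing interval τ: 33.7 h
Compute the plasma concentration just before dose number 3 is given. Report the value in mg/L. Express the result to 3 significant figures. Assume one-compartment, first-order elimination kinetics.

1.88 mg/L

C₀ per dose = Dose / Vd = 1260 / 408 = 3.088 mg/L
k = ln2 / t½ = 0.693147 / 27.4 = 0.02530 h⁻¹
Fraction remaining after one interval: r = e^(−kτ) = e^(−0.02530 × 33.7) = 0.4263
Before dose 3, 2 doses have been given (aged 1τ, 2τ).
C_trough = C₀ × (r + r²) = 3.088 × (0.4263 + 0.1817) = 1.878 mg/L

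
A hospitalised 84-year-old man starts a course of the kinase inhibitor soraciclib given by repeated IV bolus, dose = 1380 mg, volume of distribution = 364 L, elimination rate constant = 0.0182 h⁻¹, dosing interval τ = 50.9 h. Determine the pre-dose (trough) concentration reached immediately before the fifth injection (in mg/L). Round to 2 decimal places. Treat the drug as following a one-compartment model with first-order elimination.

2.42 mg/L

C₀ per dose = Dose / Vd = 1380 / 364 = 3.791 mg/L
Fraction remaining after one interval: r = e^(−kτ) = e^(−0.01820 × 50.9) = 0.3960
Before dose 5, 4 doses have been given (aged 1τ, 2τ, 3τ, 4τ).
C_trough = C₀ × (r + r² + … + r^4) = C₀ × r(1−r^4)/(1−r)
        = 3.791 × 0.3960 × (1 − 0.02459) / (1 − 0.3960) = 2.424 mg/L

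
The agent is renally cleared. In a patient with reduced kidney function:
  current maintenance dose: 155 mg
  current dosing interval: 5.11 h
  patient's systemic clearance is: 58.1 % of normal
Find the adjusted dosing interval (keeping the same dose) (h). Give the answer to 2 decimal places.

8.80 h

To keep the same average steady-state level, dosing rate must scale with clearance.
CL ratio = 58.1 / 100 = 0.5810
New interval (same dose) = 5.11 / 0.5810 = 8.795 h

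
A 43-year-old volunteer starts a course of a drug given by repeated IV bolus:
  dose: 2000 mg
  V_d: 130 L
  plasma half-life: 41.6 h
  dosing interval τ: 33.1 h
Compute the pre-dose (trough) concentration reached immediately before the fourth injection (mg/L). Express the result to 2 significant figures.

17 mg/L

C₀ per dose = Dose / Vd = 2000 / 130 = 15.38 mg/L
k = ln2 / t½ = 0.693147 / 41.6 = 0.01666 h⁻¹
Fraction remaining after one interval: r = e^(−kτ) = e^(−0.01666 × 33.1) = 0.5761
Before dose 4, 3 doses have been given (aged 1τ, 2τ, 3τ).
C_trough = C₀ × (r + r² + … + r^3) = C₀ × r(1−r^3)/(1−r)
        = 15.38 × 0.5761 × (1 − 0.1912) / (1 − 0.5761) = 16.91 mg/L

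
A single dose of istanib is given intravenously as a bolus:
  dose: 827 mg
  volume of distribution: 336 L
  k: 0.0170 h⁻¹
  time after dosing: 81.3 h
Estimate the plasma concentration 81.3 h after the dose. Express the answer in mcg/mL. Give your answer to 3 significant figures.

0.618 mcg/mL

C₀ = Dose / Vd = 827.0 / 336 = 2.461 mg/L
C = C₀ · e^(−k·t) = 2.461 × e^(−0.01700 × 81.3)
  = 2.461 × 0.2511 = 0.6180 mg/L
(0.6180 mg/L = 0.6180 mcg/mL)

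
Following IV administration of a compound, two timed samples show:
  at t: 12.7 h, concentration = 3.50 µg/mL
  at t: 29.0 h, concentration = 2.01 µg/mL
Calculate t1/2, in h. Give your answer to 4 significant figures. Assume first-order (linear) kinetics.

20.37 h

k = ln(C₁/C₂) / (t₂ − t₁) = ln(3.50/2.01) / (29.0 − 12.7)
  = 0.5546 / 16.30 = 0.03402 h⁻¹
t½ = ln2 / k = 0.693147 / 0.03402 = 20.37 h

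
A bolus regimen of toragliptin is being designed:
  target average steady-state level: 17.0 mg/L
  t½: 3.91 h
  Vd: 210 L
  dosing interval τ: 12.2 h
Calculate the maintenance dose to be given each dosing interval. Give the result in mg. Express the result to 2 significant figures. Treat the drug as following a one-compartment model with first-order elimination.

k = ln2 / t½ = 0.693147 / 3.91 = 0.1773 h⁻¹
CL = k × Vd = 0.1773 × 210 = 37.23 L/h
At steady state, Dose/τ = Css × CL.
Dose = Css × CL × τ = 17.0 × 37.23 × 12.2 = 7722 mg

7700 mg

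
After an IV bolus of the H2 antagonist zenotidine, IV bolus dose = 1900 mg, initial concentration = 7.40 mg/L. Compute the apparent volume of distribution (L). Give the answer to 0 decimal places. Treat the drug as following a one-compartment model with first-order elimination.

Vd = Dose / C₀ = 1900 / 7.40 = 256.8 L

257 L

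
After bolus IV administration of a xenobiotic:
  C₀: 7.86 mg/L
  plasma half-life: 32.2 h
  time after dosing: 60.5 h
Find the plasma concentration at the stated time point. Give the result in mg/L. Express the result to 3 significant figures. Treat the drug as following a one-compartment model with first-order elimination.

k = ln2 / t½ = 0.693147 / 32.2 = 0.02153 h⁻¹
C = C₀ · e^(−k·t) = 7.860 × e^(−0.02153 × 60.5)
  = 7.860 × 0.2718 = 2.136 mg/L

2.14 mg/L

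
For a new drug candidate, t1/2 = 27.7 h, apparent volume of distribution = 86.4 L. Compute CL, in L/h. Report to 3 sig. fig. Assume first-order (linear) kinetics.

2.16 L/h

k = ln2 / t½ = 0.693147 / 27.7 = 0.02502 h⁻¹
CL = k × Vd = 0.02502 × 86.4 = 2.162 L/h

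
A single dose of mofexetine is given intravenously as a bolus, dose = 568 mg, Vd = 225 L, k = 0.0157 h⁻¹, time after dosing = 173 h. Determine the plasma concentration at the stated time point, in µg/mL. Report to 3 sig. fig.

0.167 µg/mL

C₀ = Dose / Vd = 568.0 / 225 = 2.524 mg/L
C = C₀ · e^(−k·t) = 2.524 × e^(−0.01570 × 173)
  = 2.524 × 0.06613 = 0.1669 mg/L
(0.1669 mg/L = 0.1669 µg/mL)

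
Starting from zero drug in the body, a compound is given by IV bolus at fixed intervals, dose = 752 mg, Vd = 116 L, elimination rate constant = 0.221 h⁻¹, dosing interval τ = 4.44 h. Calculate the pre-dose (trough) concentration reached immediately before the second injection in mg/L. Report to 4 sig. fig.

2.430 mg/L

C₀ per dose = Dose / Vd = 752 / 116 = 6.483 mg/L
Fraction remaining after one interval: r = e^(−kτ) = e^(−0.2210 × 4.44) = 0.3748
Before dose 2, 1 dose has been given (aged 1τ).
C_trough = C₀ × r = 6.483 × 0.3748 = 2.430 mg/L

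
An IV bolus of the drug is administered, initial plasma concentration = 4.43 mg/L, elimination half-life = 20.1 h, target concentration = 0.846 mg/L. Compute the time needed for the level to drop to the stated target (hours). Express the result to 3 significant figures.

k = ln2 / t½ = 0.693147 / 20.1 = 0.03448 h⁻¹
t = ln(C₀ / C) / k = ln(4.430 / 0.846) / 0.03448
  = ln(5.236) / 0.03448 = 1.656 / 0.03448 = 48.03 h

48.0 h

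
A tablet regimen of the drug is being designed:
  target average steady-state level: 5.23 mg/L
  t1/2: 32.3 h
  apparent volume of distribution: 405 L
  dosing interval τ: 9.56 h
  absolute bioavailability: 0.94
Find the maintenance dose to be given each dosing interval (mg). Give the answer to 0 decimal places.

462 mg

k = ln2 / t½ = 0.693147 / 32.3 = 0.02146 h⁻¹
CL = k × Vd = 0.02146 × 405 = 8.691 L/h
At steady state, F × (Dose/τ) = Css × CL.
Dose = Css × CL × τ / F = 5.23 × 8.691 × 9.56 / 0.94 = 462.3 mg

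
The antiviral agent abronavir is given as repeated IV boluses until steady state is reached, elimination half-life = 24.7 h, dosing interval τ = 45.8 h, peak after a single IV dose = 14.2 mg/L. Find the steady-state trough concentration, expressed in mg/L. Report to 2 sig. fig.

k = ln2 / t½ = 0.693147 / 24.7 = 0.02806 h⁻¹
e^(−kτ) = e^(−0.02806 × 45.8) = 0.2766
Accumulation ratio R = 1 / (1 − e^(−kτ)) = 1 / (1 − 0.2766) = 1.382
Steady-state trough = C₀ × R × e^(−kτ) = 14.2 × 1.382 × 0.2766 = 5.428 mg/L

5.4 mg/L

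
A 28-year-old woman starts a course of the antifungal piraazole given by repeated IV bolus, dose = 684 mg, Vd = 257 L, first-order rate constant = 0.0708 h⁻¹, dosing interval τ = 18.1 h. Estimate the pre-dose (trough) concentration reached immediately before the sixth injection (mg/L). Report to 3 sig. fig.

1.02 mg/L

C₀ per dose = Dose / Vd = 684 / 257 = 2.661 mg/L
Fraction remaining after one interval: r = e^(−kτ) = e^(−0.07080 × 18.1) = 0.2776
Before dose 6, 5 doses have been given (aged 1τ, 2τ, 3τ, 4τ, 5τ).
C_trough = C₀ × (r + r² + … + r^5) = C₀ × r(1−r^5)/(1−r)
        = 2.661 × 0.2776 × (1 − 0.001649) / (1 − 0.2776) = 1.021 mg/L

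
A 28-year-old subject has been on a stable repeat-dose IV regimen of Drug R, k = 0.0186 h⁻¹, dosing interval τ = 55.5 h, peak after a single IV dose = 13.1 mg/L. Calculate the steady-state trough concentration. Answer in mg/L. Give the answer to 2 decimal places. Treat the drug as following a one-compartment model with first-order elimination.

e^(−kτ) = e^(−0.01860 × 55.5) = 0.3562
Accumulation ratio R = 1 / (1 − e^(−kτ)) = 1 / (1 − 0.3562) = 1.553
Steady-state trough = C₀ × R × e^(−kτ) = 13.1 × 1.553 × 0.3562 = 7.247 mg/L

7.25 mg/L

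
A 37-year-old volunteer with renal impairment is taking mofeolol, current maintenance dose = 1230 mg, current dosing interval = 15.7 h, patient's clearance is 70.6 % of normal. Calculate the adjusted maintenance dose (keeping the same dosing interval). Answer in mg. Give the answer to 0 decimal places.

868 mg

To keep the same average steady-state level, dosing rate must scale with clearance.
CL ratio = 70.6 / 100 = 0.7060
New dose (same interval) = 1230 × 0.7060 = 868.4 mg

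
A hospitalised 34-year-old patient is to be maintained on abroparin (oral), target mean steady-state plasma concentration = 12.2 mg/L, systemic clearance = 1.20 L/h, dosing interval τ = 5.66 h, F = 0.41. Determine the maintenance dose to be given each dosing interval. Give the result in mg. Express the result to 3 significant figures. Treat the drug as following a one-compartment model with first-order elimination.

202 mg

At steady state, F × (Dose/τ) = Css × CL.
Dose = Css × CL × τ / F = 12.2 × 1.200 × 5.66 / 0.41 = 202.1 mg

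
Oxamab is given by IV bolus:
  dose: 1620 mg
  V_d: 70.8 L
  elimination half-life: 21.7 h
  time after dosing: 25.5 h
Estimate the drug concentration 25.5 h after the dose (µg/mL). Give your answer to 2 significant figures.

10 µg/mL

C₀ = Dose / Vd = 1620 / 70.8 = 22.88 mg/L
k = ln2 / t½ = 0.693147 / 21.7 = 0.03194 h⁻¹
C = C₀ · e^(−k·t) = 22.88 × e^(−0.03194 × 25.5)
  = 22.88 × 0.4429 = 10.13 mg/L
(10.13 mg/L = 10.13 µg/mL)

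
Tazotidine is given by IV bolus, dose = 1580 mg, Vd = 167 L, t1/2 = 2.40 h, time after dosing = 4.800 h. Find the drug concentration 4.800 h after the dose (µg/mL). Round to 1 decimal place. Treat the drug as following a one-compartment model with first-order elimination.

2.4 µg/mL

C₀ = Dose / Vd = 1580 / 167 = 9.461 mg/L
k = ln2 / t½ = 0.693147 / 2.40 = 0.2888 h⁻¹
t / t½ = 4.800 / 2.40 = 2 half-lives
C = C₀ × (1/2)^2 = 9.461 × 0.2500 = 2.365 mg/L
(2.365 mg/L = 2.365 µg/mL)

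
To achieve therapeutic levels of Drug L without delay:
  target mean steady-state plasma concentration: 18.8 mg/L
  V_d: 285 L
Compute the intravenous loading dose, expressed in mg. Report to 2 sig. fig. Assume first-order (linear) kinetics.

LD = Css × Vd = 18.8 × 285 = 5358 mg

5400 mg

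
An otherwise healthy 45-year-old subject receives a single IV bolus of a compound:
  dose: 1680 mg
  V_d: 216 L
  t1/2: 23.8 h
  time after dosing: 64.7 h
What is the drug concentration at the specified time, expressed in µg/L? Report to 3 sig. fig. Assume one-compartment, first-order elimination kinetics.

1180 µg/L

C₀ = Dose / Vd = 1680 / 216 = 7.778 mg/L
k = ln2 / t½ = 0.693147 / 23.8 = 0.02912 h⁻¹
C = C₀ · e^(−k·t) = 7.778 × e^(−0.02912 × 64.7)
  = 7.778 × 0.1520 = 1.182 mg/L
Convert: 1.182 mg/L × 1000 = 1182 µg/L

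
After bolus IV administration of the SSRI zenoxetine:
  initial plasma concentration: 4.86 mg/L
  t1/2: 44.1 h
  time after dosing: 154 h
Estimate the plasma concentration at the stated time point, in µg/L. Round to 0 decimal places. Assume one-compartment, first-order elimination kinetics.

k = ln2 / t½ = 0.693147 / 44.1 = 0.01572 h⁻¹
C = C₀ · e^(−k·t) = 4.860 × e^(−0.01572 × 154)
  = 4.860 × 0.08884 = 0.4318 mg/L
Convert: 0.4318 mg/L × 1000 = 431.8 µg/L

432 µg/L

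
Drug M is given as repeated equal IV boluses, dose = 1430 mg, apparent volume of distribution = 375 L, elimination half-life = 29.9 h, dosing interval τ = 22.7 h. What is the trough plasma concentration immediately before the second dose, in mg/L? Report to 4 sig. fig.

C₀ per dose = Dose / Vd = 1430 / 375 = 3.813 mg/L
k = ln2 / t½ = 0.693147 / 29.9 = 0.02318 h⁻¹
Fraction remaining after one interval: r = e^(−kτ) = e^(−0.02318 × 22.7) = 0.5909
Before dose 2, 1 dose has been given (aged 1τ).
C_trough = C₀ × r = 3.813 × 0.5909 = 2.253 mg/L

2.253 mg/L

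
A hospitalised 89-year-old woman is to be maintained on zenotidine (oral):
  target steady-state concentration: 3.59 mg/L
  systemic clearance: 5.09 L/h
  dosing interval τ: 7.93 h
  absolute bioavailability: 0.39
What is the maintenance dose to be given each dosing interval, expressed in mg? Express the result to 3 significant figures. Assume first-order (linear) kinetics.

372 mg

At steady state, F × (Dose/τ) = Css × CL.
Dose = Css × CL × τ / F = 3.59 × 5.090 × 7.93 / 0.39 = 371.6 mg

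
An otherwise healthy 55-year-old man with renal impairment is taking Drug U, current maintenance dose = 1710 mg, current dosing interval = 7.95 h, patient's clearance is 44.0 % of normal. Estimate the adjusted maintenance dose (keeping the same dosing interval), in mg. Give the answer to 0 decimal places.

752 mg

To keep the same average steady-state level, dosing rate must scale with clearance.
CL ratio = 44.0 / 100 = 0.4400
New dose (same interval) = 1710 × 0.4400 = 752.4 mg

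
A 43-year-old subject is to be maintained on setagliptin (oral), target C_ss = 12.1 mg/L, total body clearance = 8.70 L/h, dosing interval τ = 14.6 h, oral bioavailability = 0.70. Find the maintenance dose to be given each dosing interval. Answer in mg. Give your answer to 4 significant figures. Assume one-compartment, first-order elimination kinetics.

2196 mg

At steady state, F × (Dose/τ) = Css × CL.
Dose = Css × CL × τ / F = 12.1 × 8.700 × 14.6 / 0.70 = 2196 mg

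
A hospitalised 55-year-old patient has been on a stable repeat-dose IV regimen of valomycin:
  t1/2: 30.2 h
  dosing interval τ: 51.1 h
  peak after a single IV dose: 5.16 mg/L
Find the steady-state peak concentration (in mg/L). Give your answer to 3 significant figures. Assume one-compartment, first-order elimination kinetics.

7.47 mg/L

k = ln2 / t½ = 0.693147 / 30.2 = 0.02295 h⁻¹
e^(−kτ) = e^(−0.02295 × 51.1) = 0.3095
Accumulation ratio R = 1 / (1 − e^(−kτ)) = 1 / (1 − 0.3095) = 1.448
Steady-state peak = C₀ × R = 5.16 × 1.448 = 7.472 mg/L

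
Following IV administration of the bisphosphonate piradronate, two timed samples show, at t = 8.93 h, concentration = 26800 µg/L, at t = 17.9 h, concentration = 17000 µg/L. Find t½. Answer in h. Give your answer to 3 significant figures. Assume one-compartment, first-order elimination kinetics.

13.7 h

k = ln(C₁/C₂) / (t₂ − t₁) = ln(26800/17000) / (17.9 − 8.93)
  = 0.4552 / 8.970 = 0.05075 h⁻¹
t½ = ln2 / k = 0.693147 / 0.05075 = 13.66 h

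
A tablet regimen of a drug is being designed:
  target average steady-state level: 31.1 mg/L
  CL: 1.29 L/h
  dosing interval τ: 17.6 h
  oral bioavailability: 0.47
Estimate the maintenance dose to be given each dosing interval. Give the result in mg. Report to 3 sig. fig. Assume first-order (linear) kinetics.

At steady state, F × (Dose/τ) = Css × CL.
Dose = Css × CL × τ / F = 31.1 × 1.290 × 17.6 / 0.47 = 1502 mg

1500 mg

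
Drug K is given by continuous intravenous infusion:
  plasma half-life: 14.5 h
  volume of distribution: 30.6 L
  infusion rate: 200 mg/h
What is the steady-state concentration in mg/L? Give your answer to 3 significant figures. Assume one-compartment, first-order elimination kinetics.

k = ln2 / t½ = 0.693147 / 14.5 = 0.04780 h⁻¹
CL = k × Vd = 0.04780 × 30.6 = 1.463 L/h
At steady state Css = R₀ / CL = 200 / 1.463 = 136.7 mg/L

137 mg/L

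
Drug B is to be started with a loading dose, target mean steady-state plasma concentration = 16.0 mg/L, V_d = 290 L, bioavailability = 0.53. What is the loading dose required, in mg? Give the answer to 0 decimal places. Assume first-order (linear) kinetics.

8755 mg

LD = Css × Vd / F = 16.0 × 290 / 0.53 = 8755 mg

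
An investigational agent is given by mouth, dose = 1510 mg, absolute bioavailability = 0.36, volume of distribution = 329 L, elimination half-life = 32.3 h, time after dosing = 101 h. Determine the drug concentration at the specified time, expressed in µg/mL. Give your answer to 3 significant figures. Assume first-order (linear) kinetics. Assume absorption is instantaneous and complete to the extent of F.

0.189 µg/mL

Amount reaching circulation = F × Dose = 0.36 × 1510 = 543.6 mg
C₀ = F·Dose / Vd = 543.6 / 329 = 1.652 mg/L
k = ln2 / t½ = 0.693147 / 32.3 = 0.02146 h⁻¹
C = C₀ · e^(−k·t) = 1.652 × e^(−0.02146 × 101)
  = 1.652 × 0.1145 = 0.1892 mg/L
(0.1892 mg/L = 0.1892 µg/mL)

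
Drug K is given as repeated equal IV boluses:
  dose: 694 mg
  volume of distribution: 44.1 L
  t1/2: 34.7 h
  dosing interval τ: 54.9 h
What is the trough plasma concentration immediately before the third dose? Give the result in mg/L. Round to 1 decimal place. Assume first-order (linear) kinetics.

7.0 mg/L

C₀ per dose = Dose / Vd = 694 / 44.1 = 15.74 mg/L
k = ln2 / t½ = 0.693147 / 34.7 = 0.01998 h⁻¹
Fraction remaining after one interval: r = e^(−kτ) = e^(−0.01998 × 54.9) = 0.3339
Before dose 3, 2 doses have been given (aged 1τ, 2τ).
C_trough = C₀ × (r + r²) = 15.74 × (0.3339 + 0.1115) = 7.011 mg/L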